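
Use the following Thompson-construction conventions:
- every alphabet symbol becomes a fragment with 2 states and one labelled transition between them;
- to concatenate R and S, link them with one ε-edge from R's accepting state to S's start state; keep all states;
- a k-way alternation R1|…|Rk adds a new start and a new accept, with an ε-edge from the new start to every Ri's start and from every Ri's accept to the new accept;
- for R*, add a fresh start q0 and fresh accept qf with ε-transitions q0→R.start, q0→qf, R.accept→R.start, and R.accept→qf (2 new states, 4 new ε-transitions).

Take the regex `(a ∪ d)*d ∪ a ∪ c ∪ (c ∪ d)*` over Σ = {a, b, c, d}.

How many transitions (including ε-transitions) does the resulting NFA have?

32

Bottom-up over the parse tree:
Each of the 7 symbol leaves contributes 1 transition (1 symbol, 0 ε).
  a ∪ d → 6 transitions (2 symbol, 4 ε)
  (a ∪ d)* → 10 transitions (2 symbol, 8 ε)
  (a ∪ d)*d → 12 transitions (3 symbol, 9 ε)
  c ∪ d → 6 transitions (2 symbol, 4 ε)
  (c ∪ d)* → 10 transitions (2 symbol, 8 ε)
  (a ∪ d)*d ∪ a ∪ c ∪ (c ∪ d)* → 32 transitions (7 symbol, 25 ε)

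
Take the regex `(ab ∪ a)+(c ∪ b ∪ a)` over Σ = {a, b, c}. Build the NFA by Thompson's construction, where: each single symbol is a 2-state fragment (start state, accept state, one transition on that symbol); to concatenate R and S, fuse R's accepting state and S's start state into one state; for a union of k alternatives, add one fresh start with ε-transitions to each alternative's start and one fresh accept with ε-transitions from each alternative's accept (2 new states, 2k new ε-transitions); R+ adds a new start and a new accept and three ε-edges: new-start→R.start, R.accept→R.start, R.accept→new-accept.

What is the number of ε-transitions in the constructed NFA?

Building bottom-up:
Each of the 6 symbol leaves contributes 0 ε-transitions.
  ab — 0 ε-transitions
  ab ∪ a — 4 ε-transitions
  (ab ∪ a)+ — 7 ε-transitions
  c ∪ b ∪ a — 6 ε-transitions
  (ab ∪ a)+(c ∪ b ∪ a) — 13 ε-transitions

13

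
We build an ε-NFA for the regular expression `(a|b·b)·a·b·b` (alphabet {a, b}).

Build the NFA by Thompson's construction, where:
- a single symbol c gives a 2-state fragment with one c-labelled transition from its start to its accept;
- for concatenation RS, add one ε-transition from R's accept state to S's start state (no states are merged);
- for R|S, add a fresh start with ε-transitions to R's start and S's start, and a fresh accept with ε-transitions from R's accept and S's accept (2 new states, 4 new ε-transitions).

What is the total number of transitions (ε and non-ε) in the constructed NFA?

14

Recursing over subexpressions:
Each of the 6 symbol leaves contributes 1 transition (1 symbol, 0 ε).
  b·b — 3 transitions (2 symbol, 1 ε)
  a|b·b — 8 transitions (3 symbol, 5 ε)
  (a|b·b)·a·b·b — 14 transitions (6 symbol, 8 ε)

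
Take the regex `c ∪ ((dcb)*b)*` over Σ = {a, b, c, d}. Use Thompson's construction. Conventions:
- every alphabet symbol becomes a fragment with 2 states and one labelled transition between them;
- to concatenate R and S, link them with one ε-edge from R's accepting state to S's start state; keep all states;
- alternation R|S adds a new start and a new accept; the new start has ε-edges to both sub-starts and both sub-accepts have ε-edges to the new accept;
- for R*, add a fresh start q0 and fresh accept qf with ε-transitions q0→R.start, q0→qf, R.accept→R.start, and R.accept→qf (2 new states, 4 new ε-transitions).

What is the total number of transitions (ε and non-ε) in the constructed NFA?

Bottom-up over the parse tree:
Each of the 5 symbol leaves contributes 1 transition (1 symbol, 0 ε).
  dcb = 5 transitions (3 symbol, 2 ε)
  (dcb)* = 9 transitions (3 symbol, 6 ε)
  (dcb)*b = 11 transitions (4 symbol, 7 ε)
  ((dcb)*b)* = 15 transitions (4 symbol, 11 ε)
  c ∪ ((dcb)*b)* = 20 transitions (5 symbol, 15 ε)

20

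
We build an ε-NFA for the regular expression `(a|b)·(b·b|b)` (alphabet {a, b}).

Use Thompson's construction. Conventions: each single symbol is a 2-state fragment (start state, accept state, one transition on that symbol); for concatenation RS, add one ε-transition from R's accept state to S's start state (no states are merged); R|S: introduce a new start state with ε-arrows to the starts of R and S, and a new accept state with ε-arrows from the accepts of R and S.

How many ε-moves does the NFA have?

10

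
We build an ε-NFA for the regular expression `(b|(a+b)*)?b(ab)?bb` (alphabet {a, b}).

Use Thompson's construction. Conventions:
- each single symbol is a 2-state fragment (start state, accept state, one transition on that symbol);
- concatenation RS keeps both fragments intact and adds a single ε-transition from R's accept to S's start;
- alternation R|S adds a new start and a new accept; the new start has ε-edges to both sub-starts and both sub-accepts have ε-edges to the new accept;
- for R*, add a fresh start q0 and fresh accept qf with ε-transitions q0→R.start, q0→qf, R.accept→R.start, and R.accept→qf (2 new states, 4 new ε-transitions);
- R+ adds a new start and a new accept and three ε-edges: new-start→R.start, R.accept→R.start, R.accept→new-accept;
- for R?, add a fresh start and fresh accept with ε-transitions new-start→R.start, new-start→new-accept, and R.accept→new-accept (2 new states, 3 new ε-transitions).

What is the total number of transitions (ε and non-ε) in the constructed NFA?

31

Recursing over subexpressions:
Each of the 8 symbol leaves contributes 1 transition (1 symbol, 0 ε).
  a+ = 4 transitions (1 symbol, 3 ε)
  a+b = 6 transitions (2 symbol, 4 ε)
  (a+b)* = 10 transitions (2 symbol, 8 ε)
  b|(a+b)* = 15 transitions (3 symbol, 12 ε)
  (b|(a+b)*)? = 18 transitions (3 symbol, 15 ε)
  ab = 3 transitions (2 symbol, 1 ε)
  (ab)? = 6 transitions (2 symbol, 4 ε)
  (b|(a+b)*)?b(ab)?bb = 31 transitions (8 symbol, 23 ε)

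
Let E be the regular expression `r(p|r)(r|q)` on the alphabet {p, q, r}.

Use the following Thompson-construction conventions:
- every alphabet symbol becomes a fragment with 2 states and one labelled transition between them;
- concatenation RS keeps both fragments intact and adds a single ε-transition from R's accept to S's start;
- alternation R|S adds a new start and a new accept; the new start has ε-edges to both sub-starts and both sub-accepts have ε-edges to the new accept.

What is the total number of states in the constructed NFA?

14

Recursing over subexpressions:
Each of the 5 symbol leaves contributes a 2-state fragment.
  p|r → 6 states
  r|q → 6 states
  r(p|r)(r|q) → 14 states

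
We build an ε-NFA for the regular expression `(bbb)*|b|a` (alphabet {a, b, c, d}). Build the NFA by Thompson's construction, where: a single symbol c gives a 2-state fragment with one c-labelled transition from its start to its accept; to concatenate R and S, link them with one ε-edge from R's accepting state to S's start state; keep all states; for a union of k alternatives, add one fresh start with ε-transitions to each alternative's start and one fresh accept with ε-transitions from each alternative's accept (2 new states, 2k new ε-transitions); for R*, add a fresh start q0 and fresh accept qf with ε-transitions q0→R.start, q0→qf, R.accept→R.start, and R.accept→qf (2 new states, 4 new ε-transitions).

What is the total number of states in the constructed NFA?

14

By structural recursion:
Each of the 5 symbol leaves contributes a 2-state fragment.
  bbb — 6 states
  (bbb)* — 8 states
  (bbb)*|b|a — 14 states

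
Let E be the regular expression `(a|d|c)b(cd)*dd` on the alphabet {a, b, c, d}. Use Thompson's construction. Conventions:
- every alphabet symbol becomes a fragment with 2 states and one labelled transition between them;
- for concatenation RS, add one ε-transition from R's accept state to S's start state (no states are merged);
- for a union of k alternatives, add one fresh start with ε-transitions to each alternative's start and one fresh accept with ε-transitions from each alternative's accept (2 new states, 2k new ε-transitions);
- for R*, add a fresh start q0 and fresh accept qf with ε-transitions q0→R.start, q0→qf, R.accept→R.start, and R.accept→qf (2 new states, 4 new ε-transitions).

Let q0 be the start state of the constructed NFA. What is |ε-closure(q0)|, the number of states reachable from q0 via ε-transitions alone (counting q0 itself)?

4

Work bottom-up. For each fragment F, track |ε-closure(F.start)| and whether F's accept lies in that closure (i.e. whether F accepts ε). A single-symbol fragment has closure size 1 and does not accept ε.
  a|d|c → |closure| = 1 + 1 + 1 + 1 = 4 (the new accept is not ε-reachable since no branch accepts ε)
  cd → same as the first factor's closure: |closure| = 1
  (cd)* → the star's fresh start ε-reaches both the body's start and the fresh accept: |closure| = 2 + 1 = 3
  (a|d|c)b(cd)*dd → |closure| equals the left operand's closure size = 4 (its accept is not ε-reachable, so the closure stops there)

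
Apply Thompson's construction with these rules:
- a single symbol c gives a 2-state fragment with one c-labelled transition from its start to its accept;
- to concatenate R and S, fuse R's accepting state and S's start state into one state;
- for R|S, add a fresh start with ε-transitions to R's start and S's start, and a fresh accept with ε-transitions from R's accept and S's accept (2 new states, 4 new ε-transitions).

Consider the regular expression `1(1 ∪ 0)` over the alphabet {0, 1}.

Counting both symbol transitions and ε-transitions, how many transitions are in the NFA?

By structural recursion:
Each of the 3 symbol leaves contributes 1 transition (1 symbol, 0 ε).
  1 ∪ 0 → 6 transitions (2 symbol, 4 ε)
  1(1 ∪ 0) → 7 transitions (3 symbol, 4 ε)

7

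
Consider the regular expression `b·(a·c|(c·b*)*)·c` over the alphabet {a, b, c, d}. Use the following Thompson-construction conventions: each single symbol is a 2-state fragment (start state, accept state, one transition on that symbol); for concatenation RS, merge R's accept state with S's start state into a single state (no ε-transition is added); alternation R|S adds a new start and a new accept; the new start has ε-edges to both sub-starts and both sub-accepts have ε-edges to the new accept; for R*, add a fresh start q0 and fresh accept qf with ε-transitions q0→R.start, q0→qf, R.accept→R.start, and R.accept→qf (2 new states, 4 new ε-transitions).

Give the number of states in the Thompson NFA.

14

By structural recursion:
Each of the 6 symbol leaves contributes a 2-state fragment.
  a·c = 3 states
  b* = 4 states
  c·b* = 5 states
  (c·b*)* = 7 states
  a·c|(c·b*)* = 12 states
  b·(a·c|(c·b*)*)·c = 14 states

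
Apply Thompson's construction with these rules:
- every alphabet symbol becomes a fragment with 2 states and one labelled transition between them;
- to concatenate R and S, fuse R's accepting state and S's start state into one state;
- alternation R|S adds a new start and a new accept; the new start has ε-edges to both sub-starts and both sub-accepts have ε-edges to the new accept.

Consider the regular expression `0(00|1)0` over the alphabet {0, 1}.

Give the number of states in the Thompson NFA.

9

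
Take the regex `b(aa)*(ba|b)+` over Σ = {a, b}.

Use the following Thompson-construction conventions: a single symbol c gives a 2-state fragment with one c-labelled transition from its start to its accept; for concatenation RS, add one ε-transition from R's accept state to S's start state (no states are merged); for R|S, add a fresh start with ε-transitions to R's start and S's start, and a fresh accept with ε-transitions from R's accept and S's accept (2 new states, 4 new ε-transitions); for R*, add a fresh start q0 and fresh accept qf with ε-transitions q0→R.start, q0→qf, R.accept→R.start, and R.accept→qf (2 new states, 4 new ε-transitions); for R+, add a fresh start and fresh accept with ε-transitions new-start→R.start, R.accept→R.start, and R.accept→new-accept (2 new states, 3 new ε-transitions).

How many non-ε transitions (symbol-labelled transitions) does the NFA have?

6

Recursing over subexpressions:
Each of the 6 symbol leaves contributes exactly 1 symbol transition.
  aa — 2 symbol transitions
  (aa)* — 2 symbol transitions
  ba — 2 symbol transitions
  ba|b — 3 symbol transitions
  (ba|b)+ — 3 symbol transitions
  b(aa)*(ba|b)+ — 6 symbol transitions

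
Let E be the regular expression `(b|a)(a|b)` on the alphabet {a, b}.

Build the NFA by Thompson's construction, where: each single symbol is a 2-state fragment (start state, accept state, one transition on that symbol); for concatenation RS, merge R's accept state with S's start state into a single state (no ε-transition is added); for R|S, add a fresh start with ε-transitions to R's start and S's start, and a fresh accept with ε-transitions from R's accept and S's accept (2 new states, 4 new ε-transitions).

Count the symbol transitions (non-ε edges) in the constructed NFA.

4

By structural recursion:
Each of the 4 symbol leaves contributes exactly 1 symbol transition.
  b|a → 2 symbol transitions
  a|b → 2 symbol transitions
  (b|a)(a|b) → 4 symbol transitions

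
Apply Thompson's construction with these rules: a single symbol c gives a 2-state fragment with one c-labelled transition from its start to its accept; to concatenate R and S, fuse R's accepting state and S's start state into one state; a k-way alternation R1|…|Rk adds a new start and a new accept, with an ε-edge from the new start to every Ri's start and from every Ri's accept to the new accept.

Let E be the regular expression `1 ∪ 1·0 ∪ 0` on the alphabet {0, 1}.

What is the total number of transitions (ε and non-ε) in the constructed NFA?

10

Bottom-up over the parse tree:
Each of the 4 symbol leaves contributes 1 transition (1 symbol, 0 ε).
  1·0 → 2 transitions (2 symbol, 0 ε)
  1 ∪ 1·0 ∪ 0 → 10 transitions (4 symbol, 6 ε)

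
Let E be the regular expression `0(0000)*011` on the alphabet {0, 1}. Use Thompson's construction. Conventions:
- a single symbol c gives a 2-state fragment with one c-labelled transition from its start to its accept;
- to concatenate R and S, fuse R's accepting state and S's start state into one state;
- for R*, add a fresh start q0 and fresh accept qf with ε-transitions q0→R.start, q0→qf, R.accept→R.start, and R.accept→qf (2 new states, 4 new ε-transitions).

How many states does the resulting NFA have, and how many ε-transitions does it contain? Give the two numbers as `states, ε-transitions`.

11, 4

Recursing over subexpressions:
Each of the 8 symbol leaves contributes 2 states and 0 ε-transitions.
  0000 : 5 states, 0 ε-transitions
  (0000)* : 7 states, 4 ε-transitions
  0(0000)*011 : 11 states, 4 ε-transitions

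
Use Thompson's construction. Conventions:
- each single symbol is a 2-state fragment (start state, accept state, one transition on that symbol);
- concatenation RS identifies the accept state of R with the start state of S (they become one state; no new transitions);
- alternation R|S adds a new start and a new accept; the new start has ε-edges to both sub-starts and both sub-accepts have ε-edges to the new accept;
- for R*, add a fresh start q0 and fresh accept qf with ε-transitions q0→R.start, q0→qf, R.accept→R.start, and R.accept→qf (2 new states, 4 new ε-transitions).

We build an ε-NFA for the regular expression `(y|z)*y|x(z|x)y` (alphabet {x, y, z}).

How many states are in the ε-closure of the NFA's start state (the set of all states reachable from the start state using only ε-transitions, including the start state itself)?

7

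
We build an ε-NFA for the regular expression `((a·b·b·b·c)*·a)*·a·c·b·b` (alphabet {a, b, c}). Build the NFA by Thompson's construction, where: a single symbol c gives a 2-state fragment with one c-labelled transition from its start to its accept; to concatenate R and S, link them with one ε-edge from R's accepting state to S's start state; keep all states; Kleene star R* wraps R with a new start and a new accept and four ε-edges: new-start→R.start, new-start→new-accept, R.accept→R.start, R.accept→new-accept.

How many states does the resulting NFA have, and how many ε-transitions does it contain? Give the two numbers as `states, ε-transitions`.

Recursing over subexpressions:
Each of the 10 symbol leaves contributes 2 states and 0 ε-transitions.
  a·b·b·b·c → 10 states, 4 ε-transitions
  (a·b·b·b·c)* → 12 states, 8 ε-transitions
  (a·b·b·b·c)*·a → 14 states, 9 ε-transitions
  ((a·b·b·b·c)*·a)* → 16 states, 13 ε-transitions
  ((a·b·b·b·c)*·a)*·a·c·b·b → 24 states, 17 ε-transitions

24, 17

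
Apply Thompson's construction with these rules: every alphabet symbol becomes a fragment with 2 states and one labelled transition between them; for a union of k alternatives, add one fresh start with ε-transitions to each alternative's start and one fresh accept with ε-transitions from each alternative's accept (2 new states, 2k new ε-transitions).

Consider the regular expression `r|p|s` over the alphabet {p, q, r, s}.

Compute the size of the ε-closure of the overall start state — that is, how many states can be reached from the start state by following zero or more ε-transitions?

Let C(F) = |ε-closure(F.start)| within fragment F, and note whether F accepts ε. Symbol fragments have C = 1 and do not accept ε. Then:
  r|p|s : new start ε-reaches every alternative's start; none of them accept ε, so the new accept is not reached: |ε-closure| = 1 + 1 + 1 + 1 = 4

4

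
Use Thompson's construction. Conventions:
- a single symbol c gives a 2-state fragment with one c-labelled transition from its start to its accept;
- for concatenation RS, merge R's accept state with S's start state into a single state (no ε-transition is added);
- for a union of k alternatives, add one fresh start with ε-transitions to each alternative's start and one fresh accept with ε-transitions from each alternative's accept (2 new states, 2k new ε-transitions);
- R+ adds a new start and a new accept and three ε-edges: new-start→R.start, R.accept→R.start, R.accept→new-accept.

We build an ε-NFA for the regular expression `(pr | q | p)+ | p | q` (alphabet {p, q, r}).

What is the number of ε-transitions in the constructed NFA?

15

Bottom-up over the parse tree:
Each of the 6 symbol leaves contributes 0 ε-transitions.
  pr → 0 ε-transitions
  pr | q | p → 6 ε-transitions
  (pr | q | p)+ → 9 ε-transitions
  (pr | q | p)+ | p | q → 15 ε-transitions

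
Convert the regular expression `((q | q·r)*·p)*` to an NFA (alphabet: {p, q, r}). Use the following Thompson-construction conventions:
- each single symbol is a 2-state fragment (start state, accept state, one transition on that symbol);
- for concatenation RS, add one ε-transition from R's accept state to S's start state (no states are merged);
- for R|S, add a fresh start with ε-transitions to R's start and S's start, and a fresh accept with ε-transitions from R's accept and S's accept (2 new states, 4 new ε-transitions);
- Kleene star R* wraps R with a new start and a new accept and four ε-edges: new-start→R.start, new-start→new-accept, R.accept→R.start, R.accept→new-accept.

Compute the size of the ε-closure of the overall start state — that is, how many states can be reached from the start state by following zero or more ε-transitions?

8

Let C(F) = |ε-closure(F.start)| within fragment F, and note whether F accepts ε. Symbol fragments have C = 1 and do not accept ε. Then:
  q·r — |closure| equals the left operand's closure size = 1 (its accept is not ε-reachable, so the closure stops there)
  q | q·r — new start ε-reaches every alternative's start; none of them accept ε, so the new accept is not reached: |closure| = 1 + 1 + 1 = 3
  (q | q·r)* — new start has ε-edges to the inner start and to the new accept, so |closure| = 2 + 3 = 5
  (q | q·r)*·p — the left operand accepts ε, so the closure extends into the next operand (via the concat ε-link); |closure| = 5 + 1 = 6
  ((q | q·r)*·p)* — the star's fresh start ε-reaches both the body's start and the fresh accept: |closure| = 2 + 6 = 8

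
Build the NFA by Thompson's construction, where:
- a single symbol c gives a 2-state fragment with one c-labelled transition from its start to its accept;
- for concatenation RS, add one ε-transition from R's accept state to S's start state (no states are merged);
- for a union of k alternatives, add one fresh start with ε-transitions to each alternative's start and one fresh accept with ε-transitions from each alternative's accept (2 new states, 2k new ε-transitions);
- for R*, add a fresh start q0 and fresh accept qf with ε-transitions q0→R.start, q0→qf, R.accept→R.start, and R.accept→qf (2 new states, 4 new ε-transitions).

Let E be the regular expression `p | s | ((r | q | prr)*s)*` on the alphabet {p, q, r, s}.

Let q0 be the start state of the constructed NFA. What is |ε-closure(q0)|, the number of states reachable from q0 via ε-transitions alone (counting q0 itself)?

13

Let C(F) = |ε-closure(F.start)| within fragment F, and note whether F accepts ε. Symbol fragments have C = 1 and do not accept ε. Then:
  prr — same as the first factor's closure: |ε-closure| = 1
  r | q | prr — |ε-closure| = 1 + 1 + 1 + 1 = 4 (the new accept is not ε-reachable since no branch accepts ε)
  (r | q | prr)* — new start has ε-edges to the inner start and to the new accept, so |ε-closure| = 2 + 4 = 6
  (r | q | prr)*s — |ε-closure| = 6 + 1 = 7 (closure spills across the concat boundary because the left factor accepts ε)
  ((r | q | prr)*s)* — the star's fresh start ε-reaches both the body's start and the fresh accept: |ε-closure| = 2 + 7 = 9
  p | s | ((r | q | prr)*s)* — new start ε-reaches every alternative's start; at least one alternative accepts ε, so the union's new accept is reached too: |ε-closure| = 1 + 1 + 1 + 9 + 1 = 13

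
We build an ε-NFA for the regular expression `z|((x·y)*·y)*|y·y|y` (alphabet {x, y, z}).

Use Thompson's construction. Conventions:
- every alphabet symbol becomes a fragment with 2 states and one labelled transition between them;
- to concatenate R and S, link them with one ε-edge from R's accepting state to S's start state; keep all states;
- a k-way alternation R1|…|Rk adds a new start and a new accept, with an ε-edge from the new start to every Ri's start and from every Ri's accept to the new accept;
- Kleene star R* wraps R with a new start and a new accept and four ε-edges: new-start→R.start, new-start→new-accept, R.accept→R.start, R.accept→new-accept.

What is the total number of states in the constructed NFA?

Bottom-up over the parse tree:
Each of the 7 symbol leaves contributes a 2-state fragment.
  x·y — 4 states
  (x·y)* — 6 states
  (x·y)*·y — 8 states
  ((x·y)*·y)* — 10 states
  y·y — 4 states
  z|((x·y)*·y)*|y·y|y — 20 states

20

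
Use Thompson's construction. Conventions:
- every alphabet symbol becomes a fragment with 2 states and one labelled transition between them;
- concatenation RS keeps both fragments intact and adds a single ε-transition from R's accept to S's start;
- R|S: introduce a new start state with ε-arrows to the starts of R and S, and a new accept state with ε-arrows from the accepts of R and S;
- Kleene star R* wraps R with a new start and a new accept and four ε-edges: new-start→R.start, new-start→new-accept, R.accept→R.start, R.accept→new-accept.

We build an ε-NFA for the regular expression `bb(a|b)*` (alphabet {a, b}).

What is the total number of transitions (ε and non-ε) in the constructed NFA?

14

Recursing over subexpressions:
Each of the 4 symbol leaves contributes 1 transition (1 symbol, 0 ε).
  a|b → 6 transitions (2 symbol, 4 ε)
  (a|b)* → 10 transitions (2 symbol, 8 ε)
  bb(a|b)* → 14 transitions (4 symbol, 10 ε)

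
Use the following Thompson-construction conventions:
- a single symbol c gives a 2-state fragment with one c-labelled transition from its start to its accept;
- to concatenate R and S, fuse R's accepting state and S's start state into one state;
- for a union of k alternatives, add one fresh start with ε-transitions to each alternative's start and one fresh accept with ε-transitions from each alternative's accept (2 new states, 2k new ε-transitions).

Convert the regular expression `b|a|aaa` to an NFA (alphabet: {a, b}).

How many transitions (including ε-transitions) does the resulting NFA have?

Bottom-up over the parse tree:
Each of the 5 symbol leaves contributes 1 transition (1 symbol, 0 ε).
  aaa — 3 transitions (3 symbol, 0 ε)
  b|a|aaa — 11 transitions (5 symbol, 6 ε)

11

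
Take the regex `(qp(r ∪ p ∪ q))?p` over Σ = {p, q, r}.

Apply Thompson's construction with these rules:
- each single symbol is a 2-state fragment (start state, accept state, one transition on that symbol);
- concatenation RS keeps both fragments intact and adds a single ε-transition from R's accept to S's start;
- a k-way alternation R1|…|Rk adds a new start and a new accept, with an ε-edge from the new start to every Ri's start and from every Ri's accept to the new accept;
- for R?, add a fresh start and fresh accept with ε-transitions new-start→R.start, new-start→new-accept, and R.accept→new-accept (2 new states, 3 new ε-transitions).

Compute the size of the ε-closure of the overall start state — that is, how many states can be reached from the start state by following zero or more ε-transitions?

4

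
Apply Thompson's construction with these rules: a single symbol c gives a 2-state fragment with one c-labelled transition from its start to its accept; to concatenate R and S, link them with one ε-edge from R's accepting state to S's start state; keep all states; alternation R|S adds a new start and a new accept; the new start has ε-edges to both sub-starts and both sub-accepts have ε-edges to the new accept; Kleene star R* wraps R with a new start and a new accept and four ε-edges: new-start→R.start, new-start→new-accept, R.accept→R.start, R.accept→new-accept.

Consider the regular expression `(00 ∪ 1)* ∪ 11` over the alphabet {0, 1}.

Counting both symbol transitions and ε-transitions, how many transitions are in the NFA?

Building bottom-up:
Each of the 5 symbol leaves contributes 1 transition (1 symbol, 0 ε).
  00 : 3 transitions (2 symbol, 1 ε)
  00 ∪ 1 : 8 transitions (3 symbol, 5 ε)
  (00 ∪ 1)* : 12 transitions (3 symbol, 9 ε)
  11 : 3 transitions (2 symbol, 1 ε)
  (00 ∪ 1)* ∪ 11 : 19 transitions (5 symbol, 14 ε)

19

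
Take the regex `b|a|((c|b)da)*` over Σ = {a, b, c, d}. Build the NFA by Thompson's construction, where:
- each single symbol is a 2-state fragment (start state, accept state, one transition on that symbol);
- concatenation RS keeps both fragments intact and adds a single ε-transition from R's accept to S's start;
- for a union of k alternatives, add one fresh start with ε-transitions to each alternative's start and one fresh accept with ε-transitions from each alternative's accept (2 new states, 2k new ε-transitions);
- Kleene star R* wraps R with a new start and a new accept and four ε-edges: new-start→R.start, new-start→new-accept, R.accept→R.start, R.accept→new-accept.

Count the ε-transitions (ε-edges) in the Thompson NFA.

Building bottom-up:
Each of the 6 symbol leaves contributes 0 ε-transitions.
  c|b = 4 ε-transitions
  (c|b)da = 6 ε-transitions
  ((c|b)da)* = 10 ε-transitions
  b|a|((c|b)da)* = 16 ε-transitions

16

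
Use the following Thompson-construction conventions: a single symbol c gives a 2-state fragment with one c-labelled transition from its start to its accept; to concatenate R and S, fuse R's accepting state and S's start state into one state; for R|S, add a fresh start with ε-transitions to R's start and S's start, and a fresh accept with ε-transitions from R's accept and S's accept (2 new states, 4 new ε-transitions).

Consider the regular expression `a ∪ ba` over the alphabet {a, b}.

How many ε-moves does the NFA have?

Per subexpression:
Each of the 3 symbol leaves contributes 0 ε-transitions.
  ba — 0 ε-transitions
  a ∪ ba — 4 ε-transitions

4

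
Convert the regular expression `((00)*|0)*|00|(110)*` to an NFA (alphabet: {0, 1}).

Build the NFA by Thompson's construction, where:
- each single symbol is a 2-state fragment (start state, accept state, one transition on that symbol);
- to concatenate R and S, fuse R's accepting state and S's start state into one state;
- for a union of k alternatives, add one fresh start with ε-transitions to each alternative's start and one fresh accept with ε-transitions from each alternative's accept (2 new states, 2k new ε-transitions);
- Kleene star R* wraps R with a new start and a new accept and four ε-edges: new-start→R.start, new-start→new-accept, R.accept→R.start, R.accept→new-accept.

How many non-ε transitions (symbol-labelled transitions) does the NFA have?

Per subexpression:
Each of the 8 symbol leaves contributes exactly 1 symbol transition.
  00 — 2 symbol transitions
  (00)* — 2 symbol transitions
  (00)*|0 — 3 symbol transitions
  ((00)*|0)* — 3 symbol transitions
  00 — 2 symbol transitions
  110 — 3 symbol transitions
  (110)* — 3 symbol transitions
  ((00)*|0)*|00|(110)* — 8 symbol transitions

8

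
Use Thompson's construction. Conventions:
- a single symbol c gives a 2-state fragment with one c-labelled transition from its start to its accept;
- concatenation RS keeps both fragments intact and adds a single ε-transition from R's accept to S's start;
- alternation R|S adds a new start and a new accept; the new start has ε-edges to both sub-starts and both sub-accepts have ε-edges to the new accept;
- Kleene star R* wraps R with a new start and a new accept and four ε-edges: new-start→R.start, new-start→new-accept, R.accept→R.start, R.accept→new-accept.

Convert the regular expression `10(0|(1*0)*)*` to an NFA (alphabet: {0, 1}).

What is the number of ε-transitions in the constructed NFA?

19

Per subexpression:
Each of the 5 symbol leaves contributes 0 ε-transitions.
  1* = 4 ε-transitions
  1*0 = 5 ε-transitions
  (1*0)* = 9 ε-transitions
  0|(1*0)* = 13 ε-transitions
  (0|(1*0)*)* = 17 ε-transitions
  10(0|(1*0)*)* = 19 ε-transitions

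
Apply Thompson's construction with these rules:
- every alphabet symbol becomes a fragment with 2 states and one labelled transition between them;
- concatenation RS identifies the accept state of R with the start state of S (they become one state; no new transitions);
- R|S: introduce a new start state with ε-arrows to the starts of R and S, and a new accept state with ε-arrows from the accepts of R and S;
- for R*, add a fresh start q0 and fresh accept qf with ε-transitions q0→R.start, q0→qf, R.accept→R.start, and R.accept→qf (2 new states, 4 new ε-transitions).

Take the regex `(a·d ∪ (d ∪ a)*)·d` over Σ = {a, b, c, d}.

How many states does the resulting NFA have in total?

14

Building bottom-up:
Each of the 5 symbol leaves contributes a 2-state fragment.
  a·d → 3 states
  d ∪ a → 6 states
  (d ∪ a)* → 8 states
  a·d ∪ (d ∪ a)* → 13 states
  (a·d ∪ (d ∪ a)*)·d → 14 states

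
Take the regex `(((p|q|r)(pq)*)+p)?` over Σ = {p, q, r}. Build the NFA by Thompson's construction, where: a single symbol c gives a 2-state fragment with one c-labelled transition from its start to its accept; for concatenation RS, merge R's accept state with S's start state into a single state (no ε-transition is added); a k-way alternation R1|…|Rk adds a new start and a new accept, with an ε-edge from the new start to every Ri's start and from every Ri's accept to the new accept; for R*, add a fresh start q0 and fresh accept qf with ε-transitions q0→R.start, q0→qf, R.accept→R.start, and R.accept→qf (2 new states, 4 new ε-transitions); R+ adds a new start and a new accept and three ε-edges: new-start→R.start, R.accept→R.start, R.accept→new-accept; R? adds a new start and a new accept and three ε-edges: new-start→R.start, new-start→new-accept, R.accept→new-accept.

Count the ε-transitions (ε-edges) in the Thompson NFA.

16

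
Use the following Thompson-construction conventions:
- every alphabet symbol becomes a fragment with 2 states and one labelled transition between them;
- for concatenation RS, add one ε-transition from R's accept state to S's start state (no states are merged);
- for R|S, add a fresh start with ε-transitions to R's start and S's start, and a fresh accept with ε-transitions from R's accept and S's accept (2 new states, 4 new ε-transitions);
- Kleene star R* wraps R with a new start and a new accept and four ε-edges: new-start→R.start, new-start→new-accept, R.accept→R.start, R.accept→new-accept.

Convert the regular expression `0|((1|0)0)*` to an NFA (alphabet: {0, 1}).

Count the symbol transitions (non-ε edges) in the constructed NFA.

4

Recursing over subexpressions:
Each of the 4 symbol leaves contributes exactly 1 symbol transition.
  1|0 — 2 symbol transitions
  (1|0)0 — 3 symbol transitions
  ((1|0)0)* — 3 symbol transitions
  0|((1|0)0)* — 4 symbol transitions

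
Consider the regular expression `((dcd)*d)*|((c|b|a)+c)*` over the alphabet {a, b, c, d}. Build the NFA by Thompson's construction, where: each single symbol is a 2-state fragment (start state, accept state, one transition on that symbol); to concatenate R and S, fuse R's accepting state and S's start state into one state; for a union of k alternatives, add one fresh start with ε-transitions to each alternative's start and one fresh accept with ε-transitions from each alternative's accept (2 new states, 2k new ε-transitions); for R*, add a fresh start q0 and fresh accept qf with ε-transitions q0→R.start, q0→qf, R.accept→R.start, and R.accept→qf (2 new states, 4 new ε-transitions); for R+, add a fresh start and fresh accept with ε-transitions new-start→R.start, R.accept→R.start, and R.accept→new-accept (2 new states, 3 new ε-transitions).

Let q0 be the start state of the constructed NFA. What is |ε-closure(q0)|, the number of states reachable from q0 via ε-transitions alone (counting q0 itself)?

14

Compute the ε-closure size of each fragment's start state recursively; a symbol fragment's start has no outgoing ε-edge, so its closure is just itself (size 1).
  dcd : same as the first factor's closure: |closure| = 1
  (dcd)* : new start has ε-edges to the inner start and to the new accept, so |closure| = 2 + 1 = 3
  (dcd)*d : the left operand accepts ε, so the closure extends into the next operand (the shared merged state is already counted); |closure| = 3 + (1−1) = 3
  ((dcd)*d)* : the star's fresh start ε-reaches both the body's start and the fresh accept: |closure| = 2 + 3 = 5
  c|b|a : |closure| = 1 + 1 + 1 + 1 = 4 (the new accept is not ε-reachable since no branch accepts ε)
  (c|b|a)+ : new start ε-reaches only the body's start; the new accept needs a symbol first: |closure| = 1 + 4 = 5
  (c|b|a)+c : |closure| equals the left operand's closure size = 5 (its accept is not ε-reachable, so the closure stops there)
  ((c|b|a)+c)* : the star's fresh start ε-reaches both the body's start and the fresh accept: |closure| = 2 + 5 = 7
  ((dcd)*d)*|((c|b|a)+c)* : new start ε-reaches every alternative's start; at least one alternative accepts ε, so the union's new accept is reached too: |closure| = 1 + 5 + 7 + 1 = 14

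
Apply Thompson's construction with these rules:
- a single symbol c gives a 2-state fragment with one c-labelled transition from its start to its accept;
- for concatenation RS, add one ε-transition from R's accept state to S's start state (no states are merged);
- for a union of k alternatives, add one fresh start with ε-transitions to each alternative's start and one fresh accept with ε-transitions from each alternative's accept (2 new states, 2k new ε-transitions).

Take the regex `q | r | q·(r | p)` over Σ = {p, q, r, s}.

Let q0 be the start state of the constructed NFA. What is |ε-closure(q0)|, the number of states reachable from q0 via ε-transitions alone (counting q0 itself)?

4

Let C(F) = |ε-closure(F.start)| within fragment F, and note whether F accepts ε. Symbol fragments have C = 1 and do not accept ε. Then:
  r | p → new start ε-reaches every alternative's start; none of them accept ε, so the new accept is not reached: C = 1 + 1 + 1 = 3
  q·(r | p) → C equals the left operand's closure size = 1 (its accept is not ε-reachable, so the closure stops there)
  q | r | q·(r | p) → C = 1 + 1 + 1 + 1 = 4 (the new accept is not ε-reachable since no branch accepts ε)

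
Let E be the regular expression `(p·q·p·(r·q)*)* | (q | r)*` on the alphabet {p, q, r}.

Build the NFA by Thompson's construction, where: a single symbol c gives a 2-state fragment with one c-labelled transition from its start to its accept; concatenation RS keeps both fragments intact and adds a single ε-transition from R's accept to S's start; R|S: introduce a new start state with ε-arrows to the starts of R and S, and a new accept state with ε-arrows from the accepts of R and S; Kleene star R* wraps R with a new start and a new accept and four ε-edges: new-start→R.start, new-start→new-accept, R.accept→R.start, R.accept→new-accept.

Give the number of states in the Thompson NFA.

24

Building bottom-up:
Each of the 7 symbol leaves contributes a 2-state fragment.
  r·q : 4 states
  (r·q)* : 6 states
  p·q·p·(r·q)* : 12 states
  (p·q·p·(r·q)*)* : 14 states
  q | r : 6 states
  (q | r)* : 8 states
  (p·q·p·(r·q)*)* | (q | r)* : 24 states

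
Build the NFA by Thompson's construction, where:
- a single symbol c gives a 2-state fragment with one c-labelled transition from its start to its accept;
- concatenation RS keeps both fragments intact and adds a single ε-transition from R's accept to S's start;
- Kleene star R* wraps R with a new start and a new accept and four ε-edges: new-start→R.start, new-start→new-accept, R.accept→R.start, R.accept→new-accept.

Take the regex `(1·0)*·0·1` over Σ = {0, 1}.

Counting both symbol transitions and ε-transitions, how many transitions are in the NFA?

11

Bottom-up over the parse tree:
Each of the 4 symbol leaves contributes 1 transition (1 symbol, 0 ε).
  1·0 — 3 transitions (2 symbol, 1 ε)
  (1·0)* — 7 transitions (2 symbol, 5 ε)
  (1·0)*·0·1 — 11 transitions (4 symbol, 7 ε)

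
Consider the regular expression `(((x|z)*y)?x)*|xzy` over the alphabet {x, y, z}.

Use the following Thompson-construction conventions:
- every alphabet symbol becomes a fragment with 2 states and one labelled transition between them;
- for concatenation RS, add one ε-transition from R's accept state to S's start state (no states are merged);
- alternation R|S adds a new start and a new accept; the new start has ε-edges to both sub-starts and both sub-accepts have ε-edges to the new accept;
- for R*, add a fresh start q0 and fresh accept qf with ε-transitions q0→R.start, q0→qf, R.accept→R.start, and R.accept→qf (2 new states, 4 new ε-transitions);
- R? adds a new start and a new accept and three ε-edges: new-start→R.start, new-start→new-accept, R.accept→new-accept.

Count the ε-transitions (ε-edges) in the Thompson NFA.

By structural recursion:
Each of the 7 symbol leaves contributes 0 ε-transitions.
  x|z → 4 ε-transitions
  (x|z)* → 8 ε-transitions
  (x|z)*y → 9 ε-transitions
  ((x|z)*y)? → 12 ε-transitions
  ((x|z)*y)?x → 13 ε-transitions
  (((x|z)*y)?x)* → 17 ε-transitions
  xzy → 2 ε-transitions
  (((x|z)*y)?x)*|xzy → 23 ε-transitions

23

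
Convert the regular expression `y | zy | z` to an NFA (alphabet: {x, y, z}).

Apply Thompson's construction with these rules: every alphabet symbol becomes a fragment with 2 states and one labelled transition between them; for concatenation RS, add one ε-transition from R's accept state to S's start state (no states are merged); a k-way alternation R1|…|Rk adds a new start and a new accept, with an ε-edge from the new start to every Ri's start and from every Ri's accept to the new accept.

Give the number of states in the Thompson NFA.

10

By structural recursion:
Each of the 4 symbol leaves contributes a 2-state fragment.
  zy → 4 states
  y | zy | z → 10 states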